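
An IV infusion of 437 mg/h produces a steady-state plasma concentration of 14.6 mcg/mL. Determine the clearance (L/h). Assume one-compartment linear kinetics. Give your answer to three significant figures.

At steady state, infusion rate = CL × Css, so CL = rate / Css.
CL = 437 / 14.6 = 29.93 L/h

29.9 L/h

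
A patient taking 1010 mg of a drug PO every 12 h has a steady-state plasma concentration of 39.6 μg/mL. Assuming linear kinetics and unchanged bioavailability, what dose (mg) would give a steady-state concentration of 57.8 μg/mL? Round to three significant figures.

1470 mg

With linear kinetics, Css is proportional to dose rate (D/τ) at fixed clearance.
D₂ = D₁ × (Css,target / Css,current) = 1010 × 57.8/39.6 = 1474 mg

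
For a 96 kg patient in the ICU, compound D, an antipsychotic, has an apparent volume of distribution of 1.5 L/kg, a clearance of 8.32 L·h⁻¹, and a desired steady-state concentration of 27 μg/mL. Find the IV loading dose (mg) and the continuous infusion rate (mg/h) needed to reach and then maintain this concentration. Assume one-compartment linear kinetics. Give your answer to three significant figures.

(a) 3890 mg; (b) 225 mg/h

Vd(total) = 96 kg × 1.5 L/kg = 144.0 L
LD = Vd · C_target = 144.0 × 27 = 3888 mg
Infusion rate = 8.320 L/h × 27 mg/L = 224.6 mg/h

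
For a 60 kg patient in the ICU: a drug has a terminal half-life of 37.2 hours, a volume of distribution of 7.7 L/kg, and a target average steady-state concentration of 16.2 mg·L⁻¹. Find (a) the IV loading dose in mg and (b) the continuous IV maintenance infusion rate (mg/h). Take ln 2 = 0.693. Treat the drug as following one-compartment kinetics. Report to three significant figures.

(a) 7480 mg; (b) 139 mg/h

Vd(total) = 60 kg × 7.7 L/kg = 462.0 L
LD = Vd × C = 462.0 × 16.2 = 7484 mg
CL = 0.693 × Vd / t½ = 0.693 × 462.0 / 37.2 = 8.607 L/h
Infusion rate = CL × Css = 8.607 × 16.2 = 139.4 mg/h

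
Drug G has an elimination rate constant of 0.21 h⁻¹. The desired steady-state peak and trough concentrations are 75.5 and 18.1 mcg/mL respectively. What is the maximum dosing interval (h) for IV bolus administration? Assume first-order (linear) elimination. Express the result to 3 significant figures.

Between IV bolus doses, concentration decays as C = C₀·e^(−kτ), so C_peak/C_trough = e^(kτ).
τ_max = ln(C_peak/C_trough) / k = ln(75.5/18.1) / 0.2100 = 1.428 / 0.2100 = 6.800 h

6.80 h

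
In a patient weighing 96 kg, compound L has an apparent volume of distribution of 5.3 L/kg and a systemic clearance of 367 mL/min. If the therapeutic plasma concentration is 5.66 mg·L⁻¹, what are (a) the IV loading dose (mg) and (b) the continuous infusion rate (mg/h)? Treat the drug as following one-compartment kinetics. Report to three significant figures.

(a) 2880 mg; (b) 125 mg/h

Vd = 5.3 L/kg × 96 kg = 508.8 L
Loading: fill Vd to C_target → 508.8 L × 5.66 mg/L = 2880 mg
CL = 367 mL/min × 60/1000 = 22.02 L/h
Infusion rate = 22.02 L/h × 5.66 mg/L = 124.6 mg/h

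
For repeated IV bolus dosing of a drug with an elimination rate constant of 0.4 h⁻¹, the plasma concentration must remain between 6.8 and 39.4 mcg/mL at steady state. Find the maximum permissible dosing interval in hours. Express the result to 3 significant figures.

Between IV bolus doses, concentration decays as C = C₀·e^(−kτ), so C_peak/C_trough = e^(kτ).
τ_max = ln(C_peak/C_trough) / k = ln(39.4/6.8) / 0.4000 = 1.757 / 0.4000 = 4.393 h

4.39 h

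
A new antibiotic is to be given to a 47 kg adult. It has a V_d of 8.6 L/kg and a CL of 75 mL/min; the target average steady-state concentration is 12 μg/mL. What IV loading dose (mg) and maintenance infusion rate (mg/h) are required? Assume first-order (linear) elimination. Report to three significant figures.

(a) 4850 mg; (b) 54.0 mg/h

Total Vd = 8.6 × 47 = 404.2 L
Loading: fill Vd to C_target → 404.2 L × 12 mg/L = 4850 mg
CL = 75 mL/min = 75 × 0.06 = 4.500 L/h
Maintenance infusion rate = CL × Css = 4.500 × 12 = 54.00 mg/h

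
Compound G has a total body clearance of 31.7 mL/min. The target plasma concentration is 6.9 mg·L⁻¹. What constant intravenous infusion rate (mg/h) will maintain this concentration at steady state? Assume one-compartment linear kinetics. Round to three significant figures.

CL = 31.7 mL/min × 60/1000 = 1.902 L/h
Infusion rate = CL · Css = 1.902 L/h × 6.9 mg/L = 13.12 mg/h

13.1 mg/h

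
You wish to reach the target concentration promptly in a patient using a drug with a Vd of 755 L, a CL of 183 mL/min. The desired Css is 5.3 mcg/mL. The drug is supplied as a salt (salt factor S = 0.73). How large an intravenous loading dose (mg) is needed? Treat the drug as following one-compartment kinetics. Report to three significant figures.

LD = Vd × C / S = 755.0 × 5.300 / 0.73 = 5482 mg

5480 mg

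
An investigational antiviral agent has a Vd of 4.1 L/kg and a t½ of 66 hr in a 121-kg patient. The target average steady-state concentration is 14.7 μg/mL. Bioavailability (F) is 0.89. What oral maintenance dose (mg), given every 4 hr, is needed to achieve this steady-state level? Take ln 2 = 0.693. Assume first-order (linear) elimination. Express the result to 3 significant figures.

344 mg

Vd = 4.1 L/kg × 121 kg = 496.1 L
CL = ln 2 · Vd / t½ = 0.693 × 496.1 / 66 = 5.209 L/h
D = CL × Css × τ / F = 5.209 × 14.7 × 4 / 0.89 = 344.1 mg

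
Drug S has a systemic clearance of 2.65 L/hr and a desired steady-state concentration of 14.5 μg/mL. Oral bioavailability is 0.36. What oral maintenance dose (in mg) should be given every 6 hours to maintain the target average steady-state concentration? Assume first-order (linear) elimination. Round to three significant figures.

D = CL × Css × τ / F = 2.650 × 14.5 × 6 / 0.36 = 640.4 mg

640 mg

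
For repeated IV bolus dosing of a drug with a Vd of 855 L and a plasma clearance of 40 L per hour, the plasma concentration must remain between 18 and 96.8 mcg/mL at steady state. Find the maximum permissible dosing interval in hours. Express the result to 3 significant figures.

k = CL / Vd = 40.00 / 855.0 = 0.04678 h⁻¹
Between IV bolus doses, concentration decays as C = C₀·e^(−kτ), so C_peak/C_trough = e^(kτ).
τ_max = ln(C_peak/C_trough) / k = ln(96.8/18) / 0.04678 = 1.682 / 0.04678 = 35.96 h

36.0 h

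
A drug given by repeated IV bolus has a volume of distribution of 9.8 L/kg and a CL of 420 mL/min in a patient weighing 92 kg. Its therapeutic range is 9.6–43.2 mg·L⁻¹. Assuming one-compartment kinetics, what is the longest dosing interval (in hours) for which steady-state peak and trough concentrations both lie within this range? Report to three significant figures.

Vd(total) = 92 kg × 9.8 L/kg = 901.6 L
CL = 420 mL/min × 60/1000 = 25.20 L/h
k = CL / Vd = 25.20 / 901.6 = 0.02795 h⁻¹
Between IV bolus doses, concentration decays as C = C₀·e^(−kτ), so C_peak/C_trough = e^(kτ).
τ_max = ln(C_peak/C_trough) / k = ln(43.2/9.6) / 0.02795 = 1.504 / 0.02795 = 53.81 h

53.8 h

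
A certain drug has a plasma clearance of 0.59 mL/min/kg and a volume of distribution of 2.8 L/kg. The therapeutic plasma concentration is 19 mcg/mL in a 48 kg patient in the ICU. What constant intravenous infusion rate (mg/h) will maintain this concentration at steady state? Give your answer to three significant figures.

32.3 mg/h

CL = 0.59 mL/min/kg × 48 kg = 28.32 mL/min = 28.32 × 60/1000 = 1.699 L/h
At steady state, infusion rate equals elimination rate: rate in = CL × Css.
Rate = CL × Css = 1.699 × 19 = 32.28 mg/h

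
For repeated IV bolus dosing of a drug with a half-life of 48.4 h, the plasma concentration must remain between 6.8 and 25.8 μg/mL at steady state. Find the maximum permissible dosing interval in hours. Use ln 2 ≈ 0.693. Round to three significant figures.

93.1 h

k = 0.693 / t½ = 0.693 / 48.4 = 0.01432 h⁻¹
Between IV bolus doses, concentration decays as C = C₀·e^(−kτ), so C_peak/C_trough = e^(kτ).
τ_max = ln(C_peak/C_trough) / k = ln(25.8/6.8) / 0.01432 = 1.333 / 0.01432 = 93.09 h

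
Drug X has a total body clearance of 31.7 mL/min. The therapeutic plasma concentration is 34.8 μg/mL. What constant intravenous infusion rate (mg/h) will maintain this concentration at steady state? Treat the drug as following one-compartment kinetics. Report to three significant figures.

CL = 31.7 mL/min × 60/1000 = 1.902 L/h
R₀ = 1.902 × 34.8 = 66.19 mg/h

66.2 mg/h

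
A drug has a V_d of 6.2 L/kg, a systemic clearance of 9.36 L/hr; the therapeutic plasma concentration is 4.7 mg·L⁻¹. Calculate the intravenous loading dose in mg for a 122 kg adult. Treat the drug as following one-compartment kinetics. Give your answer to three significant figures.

3560 mg

Vd = 6.2 L/kg × 122 kg = 756.4 L
LD = Vd × C = 756.4 × 4.700 = 3555 mg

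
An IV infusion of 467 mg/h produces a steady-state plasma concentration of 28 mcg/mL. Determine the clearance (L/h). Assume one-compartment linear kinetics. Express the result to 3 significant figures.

16.7 L/h

At steady state, infusion rate = CL × Css, so CL = rate / Css.
CL = 467 / 28 = 16.68 L/h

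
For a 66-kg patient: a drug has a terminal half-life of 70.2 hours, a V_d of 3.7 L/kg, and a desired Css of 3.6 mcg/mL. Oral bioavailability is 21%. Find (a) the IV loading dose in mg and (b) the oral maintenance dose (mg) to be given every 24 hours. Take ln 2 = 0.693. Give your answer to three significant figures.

(a) 879 mg; (b) 992 mg

Total Vd = 3.7 × 66 = 244.2 L
LD = Vd × C = 244.2 × 3.6 = 879.1 mg
CL = 0.693 × Vd / t½ = 0.693 × 244.2 / 70.2 = 2.411 L/h
D = CL × Css × τ / F = 2.411 × 3.6 × 24 / 0.21 = 992.0 mg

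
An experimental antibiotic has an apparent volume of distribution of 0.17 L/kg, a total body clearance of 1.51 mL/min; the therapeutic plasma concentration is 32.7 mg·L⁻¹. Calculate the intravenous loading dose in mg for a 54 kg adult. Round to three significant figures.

Vd(total) = 54 kg × 0.17 L/kg = 9.180 L
LD = Vd × C = 9.180 × 32.70 = 300.2 mg

300 mg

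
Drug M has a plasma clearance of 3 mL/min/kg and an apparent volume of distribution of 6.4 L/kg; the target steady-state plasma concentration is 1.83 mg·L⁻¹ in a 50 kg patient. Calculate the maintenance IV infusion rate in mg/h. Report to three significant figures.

CL = 3 mL/min/kg × 50 kg = 150.0 mL/min = 150.0 × 60/1000 = 9.000 L/h
Maintenance depends on clearance, not Vd — rate in must match rate out.
Rate = CL × Css = 9.000 × 1.83 = 16.47 mg/h

16.5 mg/h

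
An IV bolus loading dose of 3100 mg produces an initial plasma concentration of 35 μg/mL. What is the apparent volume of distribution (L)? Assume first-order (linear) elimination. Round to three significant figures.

88.6 L

Immediately after an IV bolus, C₀ = Dose / Vd, so Vd = Dose / C₀.
Vd = 3100 / 35 = 88.57 L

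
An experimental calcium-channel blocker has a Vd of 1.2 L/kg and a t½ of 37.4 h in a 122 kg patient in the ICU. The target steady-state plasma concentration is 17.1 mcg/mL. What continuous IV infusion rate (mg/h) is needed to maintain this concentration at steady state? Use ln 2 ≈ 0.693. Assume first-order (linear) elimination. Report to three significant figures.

Vd(total) = 122 kg × 1.2 L/kg = 146.4 L
k = 0.693/37.4 = 0.01853 h⁻¹, so CL = k·Vd = 0.01853 × 146.4 = 2.713 L/h
Infusion rate = CL × Css = 2.713 × 17.1 = 46.39 mg/h

46.4 mg/h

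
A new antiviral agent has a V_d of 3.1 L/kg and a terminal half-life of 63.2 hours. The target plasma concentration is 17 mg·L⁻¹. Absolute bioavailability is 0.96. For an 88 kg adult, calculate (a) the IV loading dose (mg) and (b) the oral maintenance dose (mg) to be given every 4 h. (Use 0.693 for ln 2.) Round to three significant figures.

Vd = 3.1 L/kg × 88 kg = 272.8 L
LD = Vd × C = 272.8 × 17 = 4638 mg
CL = 0.693 × Vd / t½ = 0.693 × 272.8 / 63.2 = 2.991 L/h
D = CL × Css × τ / F = 2.991 × 17 × 4 / 0.96 = 211.9 mg

(a) 4640 mg; (b) 212 mg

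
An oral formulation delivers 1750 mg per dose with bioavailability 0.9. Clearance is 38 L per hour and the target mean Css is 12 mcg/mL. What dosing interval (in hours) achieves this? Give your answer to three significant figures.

F·D/τ = CL·Css → τ = F·D / (CL·Css).
τ = 0.9 × 1750 / (38 × 12) = 3.454 h

3.45 h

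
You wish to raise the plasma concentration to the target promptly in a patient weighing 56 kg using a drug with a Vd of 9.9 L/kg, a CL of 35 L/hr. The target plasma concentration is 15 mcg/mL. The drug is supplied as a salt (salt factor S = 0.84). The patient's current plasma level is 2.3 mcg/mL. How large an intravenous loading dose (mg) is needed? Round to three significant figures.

Vd = 9.9 L/kg × 56 kg = 554.4 L
The loading dose fills Vd to the target concentration.
Concentration deficit ΔC = 15 − 2.3 = 12.70 mg/L
LD = Vd × ΔC / S = 554.4 × 12.70 / 0.84 = 8382 mg

8380 mg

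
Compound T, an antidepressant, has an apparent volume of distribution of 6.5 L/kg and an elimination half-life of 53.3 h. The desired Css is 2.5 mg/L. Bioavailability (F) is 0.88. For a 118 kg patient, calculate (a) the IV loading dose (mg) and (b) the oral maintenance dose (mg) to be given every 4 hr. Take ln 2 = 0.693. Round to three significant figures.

(a) 1920 mg; (b) 113 mg

Vd(total) = 118 kg × 6.5 L/kg = 767.0 L
LD = Vd × C = 767.0 × 2.5 = 1918 mg
CL = 0.693 × Vd / t½ = 0.693 × 767.0 / 53.3 = 9.972 L/h
D = CL × Css × τ / F = 9.972 × 2.5 × 4 / 0.88 = 113.3 mg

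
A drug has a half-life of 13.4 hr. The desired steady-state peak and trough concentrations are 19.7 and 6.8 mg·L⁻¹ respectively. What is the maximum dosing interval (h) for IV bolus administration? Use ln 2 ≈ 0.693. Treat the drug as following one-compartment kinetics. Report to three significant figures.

20.6 h

k = 0.693 / t½ = 0.693 / 13.4 = 0.05172 h⁻¹
Between IV bolus doses, concentration decays as C = C₀·e^(−kτ), so C_peak/C_trough = e^(kτ).
τ_max = ln(C_peak/C_trough) / k = ln(19.7/6.8) / 0.05172 = 1.064 / 0.05172 = 20.57 h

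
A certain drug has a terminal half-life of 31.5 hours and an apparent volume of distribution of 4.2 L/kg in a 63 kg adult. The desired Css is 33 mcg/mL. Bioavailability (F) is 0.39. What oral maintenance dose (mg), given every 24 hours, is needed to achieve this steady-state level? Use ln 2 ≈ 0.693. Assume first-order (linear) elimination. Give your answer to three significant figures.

Total Vd = 4.2 × 63 = 264.6 L
CL = 0.693 × Vd / t½ = 0.693 × 264.6 / 31.5 = 5.821 L/h
D = CL × Css × τ / F = 5.821 × 33 × 24 / 0.39 = 11820 mg

11800 mg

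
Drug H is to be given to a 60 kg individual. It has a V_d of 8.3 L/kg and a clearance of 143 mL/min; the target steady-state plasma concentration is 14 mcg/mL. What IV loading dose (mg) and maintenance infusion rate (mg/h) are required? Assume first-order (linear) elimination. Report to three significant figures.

Vd(total) = 60 kg × 8.3 L/kg = 498.0 L
LD = Vd · C_target = 498.0 × 14 = 6972 mg
Convert clearance: 143 mL/min × 60 min/h ÷ 1000 mL/L = 8.580 L/h
Infusion rate = 8.580 L/h × 14 mg/L = 120.1 mg/h

(a) 6970 mg; (b) 120 mg/h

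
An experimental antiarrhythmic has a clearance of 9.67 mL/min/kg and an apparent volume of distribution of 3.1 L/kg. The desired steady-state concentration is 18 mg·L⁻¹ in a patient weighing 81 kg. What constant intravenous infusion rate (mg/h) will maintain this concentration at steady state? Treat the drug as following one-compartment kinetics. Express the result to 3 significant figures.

846 mg/h

CL = 9.67 mL/min/kg × 81 kg = 783.3 mL/min = 783.3 × 60/1000 = 47.00 L/h
Vd does not affect the maintenance rate; only clearance governs steady-state input.
R₀ = 47.00 × 18 = 846.0 mg/h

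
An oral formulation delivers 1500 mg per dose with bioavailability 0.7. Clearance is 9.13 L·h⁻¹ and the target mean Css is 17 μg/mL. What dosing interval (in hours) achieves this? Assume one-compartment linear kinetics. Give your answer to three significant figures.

6.77 h

F·D/τ = CL·Css → τ = F·D / (CL·Css).
τ = 0.7 × 1500 / (9.13 × 17) = 6.765 h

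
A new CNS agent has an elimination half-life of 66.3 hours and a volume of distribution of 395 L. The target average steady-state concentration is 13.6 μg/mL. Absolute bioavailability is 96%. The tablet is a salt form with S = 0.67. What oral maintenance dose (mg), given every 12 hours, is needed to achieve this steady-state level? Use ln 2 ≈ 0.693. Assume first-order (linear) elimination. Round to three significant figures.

CL = ln 2 · Vd / t½ = 0.693 × 395.0 / 66.3 = 4.129 L/h
D = CL × Css × τ / F / S = 4.129 × 13.6 × 12 / 0.96 / 0.67 = 1048 mg

1050 mg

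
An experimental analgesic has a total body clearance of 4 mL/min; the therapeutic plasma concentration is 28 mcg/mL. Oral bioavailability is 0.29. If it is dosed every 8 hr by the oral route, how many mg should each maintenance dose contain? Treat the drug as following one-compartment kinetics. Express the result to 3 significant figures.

185 mg

CL = 4 mL/min = 4 × 0.06 = 0.2400 L/h
At steady state, dose per interval replaces the amount cleared in that interval: F·D/τ = CL·Css.
D = CL × Css × τ / F = 0.2400 × 28 × 8 / 0.29 = 185.4 mg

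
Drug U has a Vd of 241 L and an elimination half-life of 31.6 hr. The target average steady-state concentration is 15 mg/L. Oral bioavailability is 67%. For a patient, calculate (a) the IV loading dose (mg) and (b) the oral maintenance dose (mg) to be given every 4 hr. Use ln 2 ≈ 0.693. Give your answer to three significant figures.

(a) 3620 mg; (b) 473 mg

LD = Vd × C = 241.0 × 15 = 3615 mg
CL = 0.693 × Vd / t½ = 0.693 × 241.0 / 31.6 = 5.285 L/h
D = CL × Css × τ / F = 5.285 × 15 × 4 / 0.67 = 473.3 mg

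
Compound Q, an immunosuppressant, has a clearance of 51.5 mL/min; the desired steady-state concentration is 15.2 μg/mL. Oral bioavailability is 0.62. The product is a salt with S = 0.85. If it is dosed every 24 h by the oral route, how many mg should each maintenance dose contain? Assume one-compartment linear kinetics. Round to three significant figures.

Convert clearance: 51.5 mL/min × 60 min/h ÷ 1000 mL/L = 3.090 L/h
D = CL × Css × τ / F / S = 3.090 × 15.2 × 24 / 0.62 / 0.85 = 2139 mg

2140 mg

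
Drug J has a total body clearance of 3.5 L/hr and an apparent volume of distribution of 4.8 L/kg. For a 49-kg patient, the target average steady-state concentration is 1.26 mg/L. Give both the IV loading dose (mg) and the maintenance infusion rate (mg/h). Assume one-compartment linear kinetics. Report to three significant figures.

Vd(total) = 49 kg × 4.8 L/kg = 235.2 L
Loading: fill Vd to C_target → 235.2 L × 1.26 mg/L = 296.4 mg
Infusion rate = 3.500 L/h × 1.26 mg/L = 4.410 mg/h

(a) 296 mg; (b) 4.41 mg/h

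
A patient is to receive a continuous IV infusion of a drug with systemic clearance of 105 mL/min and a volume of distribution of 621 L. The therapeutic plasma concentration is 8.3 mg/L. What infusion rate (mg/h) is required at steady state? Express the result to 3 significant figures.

CL = 105 mL/min × 60/1000 = 6.300 L/h
At steady state, infusion rate equals elimination rate: rate in = CL × Css.
Infusion rate = CL · Css = 6.300 L/h × 8.3 mg/L = 52.29 mg/h

52.3 mg/h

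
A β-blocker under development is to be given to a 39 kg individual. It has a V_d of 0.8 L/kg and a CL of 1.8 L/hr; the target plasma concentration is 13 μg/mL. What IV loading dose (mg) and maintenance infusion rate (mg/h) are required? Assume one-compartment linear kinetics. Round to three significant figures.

(a) 406 mg; (b) 23.4 mg/h

Vd = 0.8 L/kg × 39 kg = 31.20 L
LD = Vd · C_target = 31.20 × 13 = 405.6 mg
Maintenance: replace elimination → rate = CL × Css = 1.800 × 13 = 23.40 mg/h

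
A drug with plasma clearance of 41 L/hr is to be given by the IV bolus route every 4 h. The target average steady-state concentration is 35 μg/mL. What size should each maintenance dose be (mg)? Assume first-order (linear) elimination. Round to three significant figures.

5740 mg

At steady state, dose per interval replaces the amount cleared in that interval: D/τ = CL·Css.
D = CL × Css × τ = 41.00 × 35 × 4 = 5740 mg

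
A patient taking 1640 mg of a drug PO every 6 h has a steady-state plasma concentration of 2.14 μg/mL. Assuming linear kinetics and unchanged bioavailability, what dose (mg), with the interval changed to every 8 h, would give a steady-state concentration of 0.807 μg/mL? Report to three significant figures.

For first-order elimination, Css ∝ F·D/(CL·τ); F and CL are unchanged, so Css ∝ D/τ.
D₂ = D₁ × (Css,target / Css,current) × (τ₂/τ₁) = 1640 × (0.807/2.14) × (8/6) = 824.6 mg

825 mg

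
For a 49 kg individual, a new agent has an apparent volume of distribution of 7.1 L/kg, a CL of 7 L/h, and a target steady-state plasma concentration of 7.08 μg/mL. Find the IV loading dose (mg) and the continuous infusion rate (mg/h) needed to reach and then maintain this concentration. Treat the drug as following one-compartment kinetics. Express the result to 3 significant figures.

Vd = 7.1 L/kg × 49 kg = 347.9 L
Loading dose = Vd × C = 347.9 × 7.08 = 2463 mg
Maintenance: replace elimination → rate = CL × Css = 7.000 × 7.08 = 49.56 mg/h

(a) 2460 mg; (b) 49.6 mg/h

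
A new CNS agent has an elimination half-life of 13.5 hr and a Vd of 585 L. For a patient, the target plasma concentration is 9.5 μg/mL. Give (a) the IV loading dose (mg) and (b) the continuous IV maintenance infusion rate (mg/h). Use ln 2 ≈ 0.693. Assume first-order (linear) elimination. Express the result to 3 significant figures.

(a) 5560 mg; (b) 285 mg/h

LD = Vd × C = 585.0 × 9.5 = 5558 mg
CL = 0.693 × Vd / t½ = 0.693 × 585.0 / 13.5 = 30.03 L/h
Infusion rate = CL × Css = 30.03 × 9.5 = 285.3 mg/h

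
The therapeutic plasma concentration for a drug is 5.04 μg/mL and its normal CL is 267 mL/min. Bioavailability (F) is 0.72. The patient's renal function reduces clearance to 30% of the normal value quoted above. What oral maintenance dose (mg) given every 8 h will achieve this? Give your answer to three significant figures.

CL = 267 mL/min × 60/1000 = 16.02 L/h
Patient clearance = 0.3 × 16.02 = 4.806 L/h
D = CL × Css × τ / F = 4.806 × 5.04 × 8 / 0.72 = 269.1 mg

269 mg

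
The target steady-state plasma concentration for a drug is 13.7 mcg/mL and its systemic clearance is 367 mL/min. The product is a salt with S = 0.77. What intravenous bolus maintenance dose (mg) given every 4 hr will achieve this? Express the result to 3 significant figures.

1570 mg

Convert clearance: 367 mL/min × 60 min/h ÷ 1000 mL/L = 22.02 L/h
D = CL × Css × τ / S = 22.02 × 13.7 × 4 / 0.77 = 1567 mg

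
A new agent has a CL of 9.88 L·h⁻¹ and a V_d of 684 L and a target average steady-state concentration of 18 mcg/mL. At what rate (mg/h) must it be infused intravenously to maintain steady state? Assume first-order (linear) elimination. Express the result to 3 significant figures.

178 mg/h

At steady state, infusion rate equals elimination rate: rate in = CL × Css.
Infusion rate = CL · Css = 9.880 L/h × 18 mg/L = 177.8 mg/h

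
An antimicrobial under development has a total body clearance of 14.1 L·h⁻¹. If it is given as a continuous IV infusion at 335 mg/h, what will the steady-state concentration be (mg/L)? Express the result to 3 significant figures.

Css = rate / CL = 335 / 14.10 = 23.76 mg/L

23.8 mg/L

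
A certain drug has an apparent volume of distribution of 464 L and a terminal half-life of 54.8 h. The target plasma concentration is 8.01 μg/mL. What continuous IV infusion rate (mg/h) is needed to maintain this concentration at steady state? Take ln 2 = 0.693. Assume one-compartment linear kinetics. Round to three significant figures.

k = 0.693/54.8 = 0.01265 h⁻¹, so CL = k·Vd = 0.01265 × 464.0 = 5.870 L/h
Infusion rate = CL × Css = 5.870 × 8.01 = 47.02 mg/h

47.0 mg/h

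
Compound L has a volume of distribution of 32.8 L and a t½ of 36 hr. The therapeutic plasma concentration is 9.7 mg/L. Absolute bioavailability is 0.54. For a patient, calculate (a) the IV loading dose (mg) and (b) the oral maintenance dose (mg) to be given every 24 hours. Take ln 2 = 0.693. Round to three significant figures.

(a) 318 mg; (b) 272 mg

LD = Vd × C = 32.80 × 9.7 = 318.2 mg
CL = 0.693 × Vd / t½ = 0.693 × 32.80 / 36 = 0.6314 L/h
D = CL × Css × τ / F = 0.6314 × 9.7 × 24 / 0.54 = 272.2 mg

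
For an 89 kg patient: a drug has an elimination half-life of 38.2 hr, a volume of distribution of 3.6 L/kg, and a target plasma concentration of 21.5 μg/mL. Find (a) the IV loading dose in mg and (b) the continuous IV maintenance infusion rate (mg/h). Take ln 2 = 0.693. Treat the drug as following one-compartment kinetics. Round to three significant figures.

Total Vd = 3.6 × 89 = 320.4 L
LD = Vd × C = 320.4 × 21.5 = 6889 mg
CL = 0.693 × Vd / t½ = 0.693 × 320.4 / 38.2 = 5.812 L/h
Infusion rate = CL × Css = 5.812 × 21.5 = 125.0 mg/h

(a) 6890 mg; (b) 125 mg/h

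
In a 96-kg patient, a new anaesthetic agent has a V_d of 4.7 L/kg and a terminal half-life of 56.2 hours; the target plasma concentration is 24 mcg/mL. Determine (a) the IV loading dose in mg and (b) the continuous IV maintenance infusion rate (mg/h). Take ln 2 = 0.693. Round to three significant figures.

(a) 10800 mg; (b) 134 mg/h

Vd = 4.7 L/kg × 96 kg = 451.2 L
LD = Vd × C = 451.2 × 24 = 10830 mg
CL = 0.693 × Vd / t½ = 0.693 × 451.2 / 56.2 = 5.564 L/h
Infusion rate = CL × Css = 5.564 × 24 = 133.5 mg/h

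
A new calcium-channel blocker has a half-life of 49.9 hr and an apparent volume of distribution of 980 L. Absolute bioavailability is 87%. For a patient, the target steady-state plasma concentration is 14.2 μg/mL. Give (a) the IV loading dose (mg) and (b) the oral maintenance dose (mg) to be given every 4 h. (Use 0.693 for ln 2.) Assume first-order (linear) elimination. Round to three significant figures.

(a) 13900 mg; (b) 889 mg

LD = Vd × C = 980.0 × 14.2 = 13920 mg
CL = 0.693 × Vd / t½ = 0.693 × 980.0 / 49.9 = 13.61 L/h
D = CL × Css × τ / F = 13.61 × 14.2 × 4 / 0.87 = 888.6 mg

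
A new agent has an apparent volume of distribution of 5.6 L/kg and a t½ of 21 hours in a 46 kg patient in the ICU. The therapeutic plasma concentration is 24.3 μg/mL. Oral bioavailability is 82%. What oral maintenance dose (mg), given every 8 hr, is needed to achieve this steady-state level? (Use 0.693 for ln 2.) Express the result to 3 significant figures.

2020 mg

Vd = 5.6 L/kg × 46 kg = 257.6 L
k = 0.693/21 = 0.03300 h⁻¹, so CL = k·Vd = 0.03300 × 257.6 = 8.501 L/h
D = CL × Css × τ / F = 8.501 × 24.3 × 8 / 0.82 = 2015 mg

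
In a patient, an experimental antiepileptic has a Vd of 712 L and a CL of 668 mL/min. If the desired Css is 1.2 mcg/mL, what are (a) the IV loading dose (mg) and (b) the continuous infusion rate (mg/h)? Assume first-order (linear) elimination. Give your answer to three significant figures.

LD = Vd · C_target = 712.0 × 1.2 = 854.4 mg
CL = 668 mL/min × 60/1000 = 40.08 L/h
Maintenance infusion rate = CL × Css = 40.08 × 1.2 = 48.10 mg/h

(a) 854 mg; (b) 48.1 mg/h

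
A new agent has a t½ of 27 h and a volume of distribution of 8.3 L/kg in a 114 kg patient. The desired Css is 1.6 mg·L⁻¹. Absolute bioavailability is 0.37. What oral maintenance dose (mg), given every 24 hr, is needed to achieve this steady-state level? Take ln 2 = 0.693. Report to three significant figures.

2520 mg

Vd = 8.3 L/kg × 114 kg = 946.2 L
k = 0.693/27 = 0.02567 h⁻¹, so CL = k·Vd = 0.02567 × 946.2 = 24.29 L/h
D = CL × Css × τ / F = 24.29 × 1.6 × 24 / 0.37 = 2521 mg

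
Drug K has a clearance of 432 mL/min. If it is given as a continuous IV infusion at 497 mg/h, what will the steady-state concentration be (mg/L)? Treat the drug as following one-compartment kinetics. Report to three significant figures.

19.2 mg/L

CL = 432 mL/min × 60/1000 = 25.92 L/h
Css = rate / CL = 497 / 25.92 = 19.17 mg/L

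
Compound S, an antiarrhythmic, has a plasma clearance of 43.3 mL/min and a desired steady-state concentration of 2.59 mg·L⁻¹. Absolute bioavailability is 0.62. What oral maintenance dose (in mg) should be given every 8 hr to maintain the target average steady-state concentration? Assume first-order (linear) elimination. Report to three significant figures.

Convert clearance: 43.3 mL/min × 60 min/h ÷ 1000 mL/L = 2.598 L/h
D = CL × Css × τ / F = 2.598 × 2.59 × 8 / 0.62 = 86.82 mg

86.8 mg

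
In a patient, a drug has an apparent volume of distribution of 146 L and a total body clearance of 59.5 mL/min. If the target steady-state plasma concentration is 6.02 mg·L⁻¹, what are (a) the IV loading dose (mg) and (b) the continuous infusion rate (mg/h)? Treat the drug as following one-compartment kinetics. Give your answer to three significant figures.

Loading dose = Vd × C = 146.0 × 6.02 = 878.9 mg
Convert clearance: 59.5 mL/min × 60 min/h ÷ 1000 mL/L = 3.570 L/h
Maintenance infusion rate = CL × Css = 3.570 × 6.02 = 21.49 mg/h

(a) 879 mg; (b) 21.5 mg/h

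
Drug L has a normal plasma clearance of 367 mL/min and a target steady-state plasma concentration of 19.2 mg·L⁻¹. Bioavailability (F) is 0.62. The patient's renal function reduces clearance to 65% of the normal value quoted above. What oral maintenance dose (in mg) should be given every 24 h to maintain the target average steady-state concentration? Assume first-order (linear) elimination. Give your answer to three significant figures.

Convert clearance: 367 mL/min × 60 min/h ÷ 1000 mL/L = 22.02 L/h
Patient clearance = 0.65 × 22.02 = 14.31 L/h
D = CL × Css × τ / F = 14.31 × 19.2 × 24 / 0.62 = 10640 mg

10600 mg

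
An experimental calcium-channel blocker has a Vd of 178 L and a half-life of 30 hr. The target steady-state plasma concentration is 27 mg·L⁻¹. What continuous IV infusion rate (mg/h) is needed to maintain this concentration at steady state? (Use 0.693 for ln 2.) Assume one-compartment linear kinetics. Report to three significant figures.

111 mg/h

CL = ln 2 · Vd / t½ = 0.693 × 178.0 / 30 = 4.112 L/h
Infusion rate = CL × Css = 4.112 × 27 = 111.0 mg/h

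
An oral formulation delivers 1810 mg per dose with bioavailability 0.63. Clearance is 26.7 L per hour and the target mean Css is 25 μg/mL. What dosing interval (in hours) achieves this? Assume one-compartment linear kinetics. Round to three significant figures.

F·D/τ = CL·Css → τ = F·D / (CL·Css).
τ = 0.63 × 1810 / (26.7 × 25) = 1.708 h

1.71 h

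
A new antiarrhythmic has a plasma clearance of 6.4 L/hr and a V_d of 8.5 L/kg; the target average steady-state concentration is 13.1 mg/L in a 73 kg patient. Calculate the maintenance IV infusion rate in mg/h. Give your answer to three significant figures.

Vd does not affect the maintenance rate; only clearance governs steady-state input.
R₀ = 6.400 × 13.1 = 83.84 mg/h

83.8 mg/h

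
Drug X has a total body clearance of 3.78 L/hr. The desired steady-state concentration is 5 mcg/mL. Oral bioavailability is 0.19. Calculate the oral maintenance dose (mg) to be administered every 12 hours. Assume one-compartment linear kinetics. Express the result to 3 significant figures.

D = CL × Css × τ / F = 3.780 × 5 × 12 / 0.19 = 1194 mg

1190 mg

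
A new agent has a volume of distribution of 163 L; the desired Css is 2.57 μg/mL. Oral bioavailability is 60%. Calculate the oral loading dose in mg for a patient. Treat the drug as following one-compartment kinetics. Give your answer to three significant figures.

698 mg

The loading dose fills Vd to the target concentration.
LD = Vd × C / F = 163.0 × 2.570 / 0.6 = 698.2 mg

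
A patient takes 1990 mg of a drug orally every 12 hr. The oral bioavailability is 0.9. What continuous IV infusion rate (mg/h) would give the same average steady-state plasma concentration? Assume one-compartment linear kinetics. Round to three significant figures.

149 mg/h

Equivalent systemic input: infusion rate = F·D/τ.
Rate = 0.9 × 1990 / 12 = 149.3 mg/h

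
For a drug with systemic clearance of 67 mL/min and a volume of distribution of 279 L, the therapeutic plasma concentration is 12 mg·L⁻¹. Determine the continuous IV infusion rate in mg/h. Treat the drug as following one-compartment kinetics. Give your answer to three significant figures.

48.2 mg/h

CL = 67 mL/min = 67 × 0.06 = 4.020 L/h
Infusion rate = CL · Css = 4.020 L/h × 12 mg/L = 48.24 mg/h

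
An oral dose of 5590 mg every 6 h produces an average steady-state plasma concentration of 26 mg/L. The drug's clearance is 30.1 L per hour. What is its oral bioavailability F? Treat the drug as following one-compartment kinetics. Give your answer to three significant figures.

0.840

F·D/τ = CL·Css at steady state → F = CL·Css·τ / D.
F = 30.1 × 26 × 6 / 5590 = 0.840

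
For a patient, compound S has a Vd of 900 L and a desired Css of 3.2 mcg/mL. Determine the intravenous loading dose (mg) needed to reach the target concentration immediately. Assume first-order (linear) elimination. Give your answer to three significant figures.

2880 mg

The loading dose fills Vd to the target concentration.
LD = Vd × C = 900.0 × 3.200 = 2880 mg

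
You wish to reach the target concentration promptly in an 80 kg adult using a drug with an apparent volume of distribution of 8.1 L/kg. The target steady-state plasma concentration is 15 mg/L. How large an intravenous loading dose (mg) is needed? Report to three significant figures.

9720 mg

Vd = 8.1 L/kg × 80 kg = 648.0 L
The loading dose fills Vd to the target concentration.
LD = Vd × C = 648.0 × 15.00 = 9720 mg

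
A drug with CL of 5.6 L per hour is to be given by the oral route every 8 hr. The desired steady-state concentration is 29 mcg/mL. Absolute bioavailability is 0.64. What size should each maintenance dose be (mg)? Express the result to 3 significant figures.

D = CL × Css × τ / F = 5.600 × 29 × 8 / 0.64 = 2030 mg

2030 mg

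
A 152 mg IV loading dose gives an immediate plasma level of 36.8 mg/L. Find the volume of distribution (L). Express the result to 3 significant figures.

4.13 L

Immediately after an IV bolus, C₀ = Dose / Vd, so Vd = Dose / C₀.
Vd = 152 / 36.8 = 4.130 L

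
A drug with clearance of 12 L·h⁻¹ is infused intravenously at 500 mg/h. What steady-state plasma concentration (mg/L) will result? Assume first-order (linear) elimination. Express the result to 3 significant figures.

41.7 mg/L

Css = rate / CL = 500 / 12.00 = 41.67 mg/L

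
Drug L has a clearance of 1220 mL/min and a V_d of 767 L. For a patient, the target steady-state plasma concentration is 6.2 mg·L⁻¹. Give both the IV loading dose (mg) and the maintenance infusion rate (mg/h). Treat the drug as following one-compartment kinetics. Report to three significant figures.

LD = Vd · C_target = 767.0 × 6.2 = 4755 mg
Convert clearance: 1220 mL/min × 60 min/h ÷ 1000 mL/L = 73.20 L/h
Infusion rate = 73.20 L/h × 6.2 mg/L = 453.8 mg/h

(a) 4760 mg; (b) 454 mg/h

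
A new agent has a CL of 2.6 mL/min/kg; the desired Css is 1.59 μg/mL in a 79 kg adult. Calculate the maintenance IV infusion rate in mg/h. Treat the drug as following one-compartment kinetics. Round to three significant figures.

19.6 mg/h

CL = 2.6 mL/min/kg × 79 kg = 205.4 mL/min = 205.4 × 60/1000 = 12.32 L/h
At steady state, infusion rate equals elimination rate: rate in = CL × Css.
Infusion rate = CL · Css = 12.32 L/h × 1.59 mg/L = 19.59 mg/h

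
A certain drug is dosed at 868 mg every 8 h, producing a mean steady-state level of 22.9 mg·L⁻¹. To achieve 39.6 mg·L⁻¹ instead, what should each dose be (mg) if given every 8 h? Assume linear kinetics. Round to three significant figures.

1500 mg

For first-order elimination, Css ∝ F·D/(CL·τ); F and CL are unchanged, so Css ∝ D/τ.
D₂ = D₁ × (Css,target / Css,current) = 868 × 39.6/22.9 = 1501 mg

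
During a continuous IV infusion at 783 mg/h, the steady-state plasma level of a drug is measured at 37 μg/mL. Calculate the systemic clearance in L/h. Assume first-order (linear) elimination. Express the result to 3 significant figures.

21.2 L/h

At steady state, infusion rate = CL × Css, so CL = rate / Css.
CL = 783 / 37 = 21.16 L/h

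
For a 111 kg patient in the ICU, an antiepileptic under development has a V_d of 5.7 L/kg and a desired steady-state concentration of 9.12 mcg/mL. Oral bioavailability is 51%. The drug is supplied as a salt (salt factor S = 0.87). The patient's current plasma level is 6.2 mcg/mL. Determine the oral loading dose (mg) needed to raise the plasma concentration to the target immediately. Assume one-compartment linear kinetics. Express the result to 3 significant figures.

4160 mg

Vd(total) = 111 kg × 5.7 L/kg = 632.7 L
The loading dose fills Vd to the target concentration.
Concentration deficit ΔC = 9.12 − 6.2 = 2.920 mg/L
LD = Vd × ΔC / F / S = 632.7 × 2.920 / 0.51 / 0.87 = 4164 mg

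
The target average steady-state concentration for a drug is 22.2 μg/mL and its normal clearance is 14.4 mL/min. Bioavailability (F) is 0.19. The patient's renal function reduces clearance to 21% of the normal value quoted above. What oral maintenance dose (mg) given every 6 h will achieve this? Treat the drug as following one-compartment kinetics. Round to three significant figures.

127 mg

CL = 14.4 mL/min × 60/1000 = 0.8640 L/h
Patient clearance = 0.21 × 0.8640 = 0.1814 L/h
At steady state, dose per interval replaces the amount cleared in that interval: F·D/τ = CL·Css.
D = CL × Css × τ / F = 0.1814 × 22.2 × 6 / 0.19 = 127.2 mg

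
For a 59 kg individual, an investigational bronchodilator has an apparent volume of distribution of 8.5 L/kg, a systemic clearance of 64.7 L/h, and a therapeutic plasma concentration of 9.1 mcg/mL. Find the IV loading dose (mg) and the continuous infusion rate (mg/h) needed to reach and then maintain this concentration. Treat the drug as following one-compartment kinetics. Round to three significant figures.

Vd = 8.5 L/kg × 59 kg = 501.5 L
Loading dose = Vd × C = 501.5 × 9.1 = 4564 mg
Maintenance: replace elimination → rate = CL × Css = 64.70 × 9.1 = 588.8 mg/h

(a) 4560 mg; (b) 589 mg/h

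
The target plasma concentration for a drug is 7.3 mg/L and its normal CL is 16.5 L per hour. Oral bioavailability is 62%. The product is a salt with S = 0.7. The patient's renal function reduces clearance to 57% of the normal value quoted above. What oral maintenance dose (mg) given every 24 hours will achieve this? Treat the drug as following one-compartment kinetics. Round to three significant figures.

Patient clearance = 0.57 × 16.50 = 9.405 L/h
D = CL × Css × τ / F / S = 9.405 × 7.3 × 24 / 0.62 / 0.7 = 3797 mg

3800 mg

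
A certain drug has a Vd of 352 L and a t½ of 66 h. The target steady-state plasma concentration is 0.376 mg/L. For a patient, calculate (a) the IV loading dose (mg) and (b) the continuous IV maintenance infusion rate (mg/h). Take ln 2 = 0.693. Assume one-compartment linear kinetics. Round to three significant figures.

LD = Vd × C = 352.0 × 0.376 = 132.4 mg
CL = 0.693 × Vd / t½ = 0.693 × 352.0 / 66 = 3.696 L/h
Infusion rate = CL × Css = 3.696 × 0.376 = 1.390 mg/h

(a) 132 mg; (b) 1.39 mg/h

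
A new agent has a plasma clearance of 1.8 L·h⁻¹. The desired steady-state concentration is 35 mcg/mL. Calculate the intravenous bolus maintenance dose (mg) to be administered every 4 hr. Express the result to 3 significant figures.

D = CL × Css × τ = 1.800 × 35 × 4 = 252.0 mg

252 mg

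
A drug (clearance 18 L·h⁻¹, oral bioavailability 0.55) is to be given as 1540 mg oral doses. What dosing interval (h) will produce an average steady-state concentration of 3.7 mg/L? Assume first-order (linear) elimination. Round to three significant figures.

F·D/τ = CL·Css → τ = F·D / (CL·Css).
τ = 0.55 × 1540 / (18 × 3.7) = 12.72 h

12.7 h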